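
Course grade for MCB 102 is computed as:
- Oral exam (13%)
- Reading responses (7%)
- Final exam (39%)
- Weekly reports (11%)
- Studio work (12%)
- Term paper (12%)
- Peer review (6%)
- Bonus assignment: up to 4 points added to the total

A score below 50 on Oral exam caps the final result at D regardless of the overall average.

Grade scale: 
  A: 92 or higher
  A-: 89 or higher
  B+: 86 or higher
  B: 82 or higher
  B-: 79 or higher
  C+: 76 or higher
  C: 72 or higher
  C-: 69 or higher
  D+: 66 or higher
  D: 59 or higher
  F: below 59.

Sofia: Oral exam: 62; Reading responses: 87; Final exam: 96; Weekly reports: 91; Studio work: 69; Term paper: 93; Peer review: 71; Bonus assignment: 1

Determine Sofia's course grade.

B+

Oral exam score 62 ≥ 50: minimum met.
Weighted total:
  Oral exam 62 × 0.13 = 8.06
  Reading responses 87 × 0.07 = 6.09
  Final exam 96 × 0.39 = 37.44
  Weekly reports 91 × 0.11 = 10.01
  Studio work 69 × 0.12 = 8.28
  Term paper 93 × 0.12 = 11.16
  Peer review 71 × 0.06 = 4.26
Sum = 85.3
Bonus assignment: 85.3 + 1 = 86.3
86.3 is ≥ 86 and < 89 → B+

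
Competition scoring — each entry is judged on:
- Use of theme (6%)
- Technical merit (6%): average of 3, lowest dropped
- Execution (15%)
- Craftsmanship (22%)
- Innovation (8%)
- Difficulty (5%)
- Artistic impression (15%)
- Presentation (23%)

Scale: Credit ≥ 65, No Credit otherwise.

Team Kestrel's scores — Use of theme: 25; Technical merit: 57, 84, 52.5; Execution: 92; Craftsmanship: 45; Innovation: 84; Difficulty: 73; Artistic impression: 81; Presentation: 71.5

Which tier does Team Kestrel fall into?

Technical merit: drop 52.5 → average of remaining 2 = 141/2 = 70.5
Weighted total:
  Use of theme 25 × 0.06 = 1.5
  Technical merit 70.5 × 0.06 = 4.23
  Execution 92 × 0.15 = 13.8
  Craftsmanship 45 × 0.22 = 9.9
  Innovation 84 × 0.08 = 6.72
  Difficulty 73 × 0.05 = 3.65
  Artistic impression 81 × 0.15 = 12.15
  Presentation 71.5 × 0.23 = 16.445
Sum = 68.395
68.395 ≥ 65 → Credit

Credit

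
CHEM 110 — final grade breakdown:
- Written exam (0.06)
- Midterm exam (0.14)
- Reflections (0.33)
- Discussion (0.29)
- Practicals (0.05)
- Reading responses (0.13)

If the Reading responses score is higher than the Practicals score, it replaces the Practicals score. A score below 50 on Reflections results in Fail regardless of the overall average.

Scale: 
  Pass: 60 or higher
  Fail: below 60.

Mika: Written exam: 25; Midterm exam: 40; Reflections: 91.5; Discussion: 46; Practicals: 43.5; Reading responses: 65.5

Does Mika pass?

Reading responses (65.5) > Practicals (43.5), so Practicals counts as 65.5.
Reflections score 91.5 ≥ 50: minimum met.
Weighted total:
  Written exam 25 × 0.06 = 1.5
  Midterm exam 40 × 0.14 = 5.6
  Reflections 91.5 × 0.33 = 30.195
  Discussion 46 × 0.29 = 13.34
  Practicals 65.5 × 0.05 = 3.275
  Reading responses 65.5 × 0.13 = 8.515
Sum = 62.425
62.425 ≥ 60 → Pass

Pass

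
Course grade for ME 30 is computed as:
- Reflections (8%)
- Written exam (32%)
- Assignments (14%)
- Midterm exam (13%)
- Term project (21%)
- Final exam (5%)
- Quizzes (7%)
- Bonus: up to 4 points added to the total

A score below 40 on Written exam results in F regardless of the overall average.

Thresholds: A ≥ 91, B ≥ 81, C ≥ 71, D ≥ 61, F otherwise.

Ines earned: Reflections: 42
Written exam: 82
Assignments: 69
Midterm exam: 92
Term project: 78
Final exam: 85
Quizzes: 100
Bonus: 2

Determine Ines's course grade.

Written exam score 82 ≥ 40: minimum met.
Weighted total:
  Reflections 42 × 0.08 = 3.36
  Written exam 82 × 0.32 = 26.24
  Assignments 69 × 0.14 = 9.66
  Midterm exam 92 × 0.13 = 11.96
  Term project 78 × 0.21 = 16.38
  Final exam 85 × 0.05 = 4.25
  Quizzes 100 × 0.07 = 7
Sum = 78.85
Bonus: 78.85 + 2 = 80.85
80.85 is ≥ 71 and < 81 → C

C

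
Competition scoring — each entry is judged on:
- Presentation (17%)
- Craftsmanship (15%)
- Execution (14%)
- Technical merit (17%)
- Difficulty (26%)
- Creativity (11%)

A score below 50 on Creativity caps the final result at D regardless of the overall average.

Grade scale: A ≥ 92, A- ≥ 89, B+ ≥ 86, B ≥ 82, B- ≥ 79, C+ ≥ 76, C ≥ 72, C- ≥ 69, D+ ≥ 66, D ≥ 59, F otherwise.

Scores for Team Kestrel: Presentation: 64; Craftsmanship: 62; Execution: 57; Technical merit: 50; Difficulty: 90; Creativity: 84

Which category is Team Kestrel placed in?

C-

Creativity score 84 ≥ 50: minimum met.
Weighted total:
  Presentation 64 × 0.17 = 10.88
  Craftsmanship 62 × 0.15 = 9.3
  Execution 57 × 0.14 = 7.98
  Technical merit 50 × 0.17 = 8.5
  Difficulty 90 × 0.26 = 23.4
  Creativity 84 × 0.11 = 9.24
Sum = 69.3
69.3 is ≥ 69 and < 72 → C-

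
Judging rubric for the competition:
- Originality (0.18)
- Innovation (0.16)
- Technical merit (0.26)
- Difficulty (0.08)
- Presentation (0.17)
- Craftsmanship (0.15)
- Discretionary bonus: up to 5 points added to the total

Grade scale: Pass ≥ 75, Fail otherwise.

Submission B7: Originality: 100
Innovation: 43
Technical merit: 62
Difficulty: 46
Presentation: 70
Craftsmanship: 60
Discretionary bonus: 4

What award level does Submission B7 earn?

Weighted total:
  Originality 100 × 0.18 = 18
  Innovation 43 × 0.16 = 6.88
  Technical merit 62 × 0.26 = 16.12
  Difficulty 46 × 0.08 = 3.68
  Presentation 70 × 0.17 = 11.9
  Craftsmanship 60 × 0.15 = 9
Sum = 65.58
Discretionary bonus: 65.58 + 4 = 69.58
69.58 < 75 → Fail

Fail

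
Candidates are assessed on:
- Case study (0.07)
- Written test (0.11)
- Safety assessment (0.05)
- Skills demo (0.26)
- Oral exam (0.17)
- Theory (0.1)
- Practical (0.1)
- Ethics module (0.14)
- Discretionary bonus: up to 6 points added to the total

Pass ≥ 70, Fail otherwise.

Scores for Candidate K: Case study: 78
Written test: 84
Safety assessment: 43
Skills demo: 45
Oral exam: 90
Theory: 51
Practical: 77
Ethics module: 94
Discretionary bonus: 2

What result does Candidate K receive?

Weighted total:
  Case study 78 × 0.07 = 5.46
  Written test 84 × 0.11 = 9.24
  Safety assessment 43 × 0.05 = 2.15
  Skills demo 45 × 0.26 = 11.7
  Oral exam 90 × 0.17 = 15.3
  Theory 51 × 0.1 = 5.1
  Practical 77 × 0.1 = 7.7
  Ethics module 94 × 0.14 = 13.16
Sum = 69.81
Discretionary bonus: 69.81 + 2 = 71.81
71.81 ≥ 70 → Pass

Pass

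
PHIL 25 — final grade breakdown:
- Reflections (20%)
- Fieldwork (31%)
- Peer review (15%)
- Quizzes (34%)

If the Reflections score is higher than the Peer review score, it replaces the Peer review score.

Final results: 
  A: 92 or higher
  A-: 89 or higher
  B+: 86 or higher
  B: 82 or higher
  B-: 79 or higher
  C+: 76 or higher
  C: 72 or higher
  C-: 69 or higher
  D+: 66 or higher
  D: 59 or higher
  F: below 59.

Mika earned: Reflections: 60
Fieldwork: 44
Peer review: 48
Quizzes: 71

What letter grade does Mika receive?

F

Reflections (60) > Peer review (48), so Peer review counts as 60.
Weighted total:
  Reflections 60 × 0.2 = 12
  Fieldwork 44 × 0.31 = 13.64
  Peer review 60 × 0.15 = 9
  Quizzes 71 × 0.34 = 24.14
Sum = 58.78
58.78 < 59 → F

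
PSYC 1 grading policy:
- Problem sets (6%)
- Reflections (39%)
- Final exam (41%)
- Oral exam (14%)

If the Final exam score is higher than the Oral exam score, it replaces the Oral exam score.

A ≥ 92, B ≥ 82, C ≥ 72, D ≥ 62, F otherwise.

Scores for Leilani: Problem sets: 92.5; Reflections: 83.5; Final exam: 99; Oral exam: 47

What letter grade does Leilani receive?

A

Final exam (99) > Oral exam (47), so Oral exam counts as 99.
Weighted total:
  Problem sets 92.5 × 0.06 = 5.55
  Reflections 83.5 × 0.39 = 32.565
  Final exam 99 × 0.41 = 40.59
  Oral exam 99 × 0.14 = 13.86
Sum = 92.565
92.565 ≥ 92 → A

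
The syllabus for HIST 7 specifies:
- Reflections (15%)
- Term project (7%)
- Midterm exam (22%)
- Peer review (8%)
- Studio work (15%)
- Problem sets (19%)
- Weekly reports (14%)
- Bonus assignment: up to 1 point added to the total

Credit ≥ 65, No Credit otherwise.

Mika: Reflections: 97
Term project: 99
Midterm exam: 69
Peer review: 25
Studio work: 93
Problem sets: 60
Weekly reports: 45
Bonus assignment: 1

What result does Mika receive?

Credit

Weighted total:
  Reflections 97 × 0.15 = 14.55
  Term project 99 × 0.07 = 6.93
  Midterm exam 69 × 0.22 = 15.18
  Peer review 25 × 0.08 = 2
  Studio work 93 × 0.15 = 13.95
  Problem sets 60 × 0.19 = 11.4
  Weekly reports 45 × 0.14 = 6.3
Sum = 70.31
Bonus assignment: 70.31 + 1 = 71.31
71.31 ≥ 65 → Credit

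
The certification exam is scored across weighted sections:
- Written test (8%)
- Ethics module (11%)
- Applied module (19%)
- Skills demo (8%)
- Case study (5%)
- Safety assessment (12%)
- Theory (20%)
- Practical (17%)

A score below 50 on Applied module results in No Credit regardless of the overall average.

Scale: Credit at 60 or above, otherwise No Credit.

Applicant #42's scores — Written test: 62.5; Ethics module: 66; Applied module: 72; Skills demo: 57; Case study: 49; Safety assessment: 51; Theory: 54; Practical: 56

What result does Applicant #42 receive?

No Credit

Applied module score 72 ≥ 50: minimum met.
Weighted total:
  Written test 62.5 × 0.08 = 5
  Ethics module 66 × 0.11 = 7.26
  Applied module 72 × 0.19 = 13.68
  Skills demo 57 × 0.08 = 4.56
  Case study 49 × 0.05 = 2.45
  Safety assessment 51 × 0.12 = 6.12
  Theory 54 × 0.2 = 10.8
  Practical 56 × 0.17 = 9.52
Sum = 59.39
59.39 < 60 → No Credit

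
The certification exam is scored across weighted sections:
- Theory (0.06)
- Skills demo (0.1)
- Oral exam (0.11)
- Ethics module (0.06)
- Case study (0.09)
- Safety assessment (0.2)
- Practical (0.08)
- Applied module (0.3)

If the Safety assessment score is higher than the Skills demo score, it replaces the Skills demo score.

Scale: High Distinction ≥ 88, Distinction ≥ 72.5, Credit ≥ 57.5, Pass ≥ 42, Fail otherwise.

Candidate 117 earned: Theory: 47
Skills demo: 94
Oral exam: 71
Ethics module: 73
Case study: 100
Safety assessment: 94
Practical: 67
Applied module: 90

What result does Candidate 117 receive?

Safety assessment (94) ≤ Skills demo (94), so Skills demo stays at 94.
Weighted total:
  Theory 47 × 0.06 = 2.82
  Skills demo 94 × 0.1 = 9.4
  Oral exam 71 × 0.11 = 7.81
  Ethics module 73 × 0.06 = 4.38
  Case study 100 × 0.09 = 9
  Safety assessment 94 × 0.2 = 18.8
  Practical 67 × 0.08 = 5.36
  Applied module 90 × 0.3 = 27
Sum = 84.57
84.57 is ≥ 72.5 and < 88 → Distinction

Distinction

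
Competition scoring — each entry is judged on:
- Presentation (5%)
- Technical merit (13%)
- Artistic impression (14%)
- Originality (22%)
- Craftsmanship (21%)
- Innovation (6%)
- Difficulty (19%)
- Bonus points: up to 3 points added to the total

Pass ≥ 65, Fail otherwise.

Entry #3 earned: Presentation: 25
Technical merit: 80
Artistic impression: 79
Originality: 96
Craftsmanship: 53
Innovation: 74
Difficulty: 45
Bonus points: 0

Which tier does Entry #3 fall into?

Pass

Weighted total:
  Presentation 25 × 0.05 = 1.25
  Technical merit 80 × 0.13 = 10.4
  Artistic impression 79 × 0.14 = 11.06
  Originality 96 × 0.22 = 21.12
  Craftsmanship 53 × 0.21 = 11.13
  Innovation 74 × 0.06 = 4.44
  Difficulty 45 × 0.19 = 8.55
Sum = 67.95
Bonus points: 67.95 + 0 = 67.95
67.95 ≥ 65 → Pass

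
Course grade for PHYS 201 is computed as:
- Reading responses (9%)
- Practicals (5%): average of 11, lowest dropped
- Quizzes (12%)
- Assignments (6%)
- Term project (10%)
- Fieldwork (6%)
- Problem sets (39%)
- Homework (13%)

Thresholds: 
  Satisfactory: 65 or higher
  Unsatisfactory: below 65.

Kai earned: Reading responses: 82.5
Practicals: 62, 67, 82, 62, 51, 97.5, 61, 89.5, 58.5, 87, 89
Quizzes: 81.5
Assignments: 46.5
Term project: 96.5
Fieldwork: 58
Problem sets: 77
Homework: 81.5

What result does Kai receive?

Practicals: drop 51 → average of remaining 10 = 755.5/10 = 75.55
Weighted total:
  Reading responses 82.5 × 0.09 = 7.425
  Practicals 75.55 × 0.05 = 3.7775
  Quizzes 81.5 × 0.12 = 9.78
  Assignments 46.5 × 0.06 = 2.79
  Term project 96.5 × 0.1 = 9.65
  Fieldwork 58 × 0.06 = 3.48
  Problem sets 77 × 0.39 = 30.03
  Homework 81.5 × 0.13 = 10.595
Sum = 77.5275
77.5275 ≥ 65 → Satisfactory

Satisfactory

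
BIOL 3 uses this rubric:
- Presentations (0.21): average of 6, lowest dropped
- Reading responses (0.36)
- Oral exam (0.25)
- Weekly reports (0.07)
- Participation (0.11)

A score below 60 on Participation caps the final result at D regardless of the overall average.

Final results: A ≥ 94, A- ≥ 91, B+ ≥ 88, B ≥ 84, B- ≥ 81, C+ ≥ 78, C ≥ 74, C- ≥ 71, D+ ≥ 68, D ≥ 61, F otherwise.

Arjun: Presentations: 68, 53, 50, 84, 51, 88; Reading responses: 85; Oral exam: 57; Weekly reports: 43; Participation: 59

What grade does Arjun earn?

Presentations: drop 50 → average of remaining 5 = 344/5 = 68.8
Participation score 59 < 60: minimum not met.
Weighted total:
  Presentations 68.8 × 0.21 = 14.448
  Reading responses 85 × 0.36 = 30.6
  Oral exam 57 × 0.25 = 14.25
  Weekly reports 43 × 0.07 = 3.01
  Participation 59 × 0.11 = 6.49
Sum = 68.798
68.798 would be D+; cap at D applies → D.

D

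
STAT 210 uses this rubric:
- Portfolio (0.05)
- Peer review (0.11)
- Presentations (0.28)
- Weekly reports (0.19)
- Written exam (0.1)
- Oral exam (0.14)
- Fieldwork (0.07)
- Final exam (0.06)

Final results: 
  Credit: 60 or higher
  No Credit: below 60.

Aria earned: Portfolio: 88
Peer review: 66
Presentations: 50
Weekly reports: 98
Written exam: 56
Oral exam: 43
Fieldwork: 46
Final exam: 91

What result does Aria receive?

Credit

Weighted total:
  Portfolio 88 × 0.05 = 4.4
  Peer review 66 × 0.11 = 7.26
  Presentations 50 × 0.28 = 14
  Weekly reports 98 × 0.19 = 18.62
  Written exam 56 × 0.1 = 5.6
  Oral exam 43 × 0.14 = 6.02
  Fieldwork 46 × 0.07 = 3.22
  Final exam 91 × 0.06 = 5.46
Sum = 64.58
64.58 ≥ 60 → Credit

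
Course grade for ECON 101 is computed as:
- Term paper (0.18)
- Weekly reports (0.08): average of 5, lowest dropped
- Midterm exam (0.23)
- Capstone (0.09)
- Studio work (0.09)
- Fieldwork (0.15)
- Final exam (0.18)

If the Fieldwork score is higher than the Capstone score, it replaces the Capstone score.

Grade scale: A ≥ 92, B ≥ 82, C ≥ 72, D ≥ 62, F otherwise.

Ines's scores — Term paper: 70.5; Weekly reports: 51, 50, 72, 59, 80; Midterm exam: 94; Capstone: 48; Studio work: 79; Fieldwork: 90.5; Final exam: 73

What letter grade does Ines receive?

Weekly reports: drop 50 → average of remaining 4 = 262/4 = 65.5
Fieldwork (90.5) > Capstone (48), so Capstone counts as 90.5.
Weighted total:
  Term paper 70.5 × 0.18 = 12.69
  Weekly reports 65.5 × 0.08 = 5.24
  Midterm exam 94 × 0.23 = 21.62
  Capstone 90.5 × 0.09 = 8.145
  Studio work 79 × 0.09 = 7.11
  Fieldwork 90.5 × 0.15 = 13.575
  Final exam 73 × 0.18 = 13.14
Sum = 81.52
81.52 is ≥ 72 and < 82 → C

C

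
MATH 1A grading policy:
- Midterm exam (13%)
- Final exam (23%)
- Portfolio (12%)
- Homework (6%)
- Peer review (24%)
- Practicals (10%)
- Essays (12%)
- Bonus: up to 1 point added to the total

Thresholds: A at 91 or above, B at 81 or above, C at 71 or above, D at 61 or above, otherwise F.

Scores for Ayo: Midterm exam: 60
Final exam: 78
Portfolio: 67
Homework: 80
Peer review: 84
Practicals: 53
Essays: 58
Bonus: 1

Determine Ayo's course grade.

C

Weighted total:
  Midterm exam 60 × 0.13 = 7.8
  Final exam 78 × 0.23 = 17.94
  Portfolio 67 × 0.12 = 8.04
  Homework 80 × 0.06 = 4.8
  Peer review 84 × 0.24 = 20.16
  Practicals 53 × 0.1 = 5.3
  Essays 58 × 0.12 = 6.96
Sum = 71
Bonus: 71 + 1 = 72
72 is ≥ 71 and < 81 → C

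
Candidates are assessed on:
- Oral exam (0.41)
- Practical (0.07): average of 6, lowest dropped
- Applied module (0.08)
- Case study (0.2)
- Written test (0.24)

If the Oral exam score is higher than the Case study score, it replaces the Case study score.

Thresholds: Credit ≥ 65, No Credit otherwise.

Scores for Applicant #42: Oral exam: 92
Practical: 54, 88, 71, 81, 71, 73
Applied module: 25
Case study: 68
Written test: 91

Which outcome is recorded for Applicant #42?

Credit

Practical: drop 54 → average of remaining 5 = 384/5 = 76.8
Oral exam (92) > Case study (68), so Case study counts as 92.
Weighted total:
  Oral exam 92 × 0.41 = 37.72
  Practical 76.8 × 0.07 = 5.376
  Applied module 25 × 0.08 = 2
  Case study 92 × 0.2 = 18.4
  Written test 91 × 0.24 = 21.84
Sum = 85.336
85.336 ≥ 65 → Credit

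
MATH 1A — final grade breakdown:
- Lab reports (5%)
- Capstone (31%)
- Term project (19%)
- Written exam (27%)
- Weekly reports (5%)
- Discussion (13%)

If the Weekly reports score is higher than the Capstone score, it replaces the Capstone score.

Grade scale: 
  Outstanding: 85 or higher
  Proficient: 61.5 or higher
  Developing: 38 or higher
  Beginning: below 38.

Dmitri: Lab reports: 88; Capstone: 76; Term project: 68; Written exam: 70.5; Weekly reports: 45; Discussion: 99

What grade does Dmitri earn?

Proficient

Weekly reports (45) ≤ Capstone (76), so Capstone stays at 76.
Weighted total:
  Lab reports 88 × 0.05 = 4.4
  Capstone 76 × 0.31 = 23.56
  Term project 68 × 0.19 = 12.92
  Written exam 70.5 × 0.27 = 19.035
  Weekly reports 45 × 0.05 = 2.25
  Discussion 99 × 0.13 = 12.87
Sum = 75.035
75.035 is ≥ 61.5 and < 85 → Proficient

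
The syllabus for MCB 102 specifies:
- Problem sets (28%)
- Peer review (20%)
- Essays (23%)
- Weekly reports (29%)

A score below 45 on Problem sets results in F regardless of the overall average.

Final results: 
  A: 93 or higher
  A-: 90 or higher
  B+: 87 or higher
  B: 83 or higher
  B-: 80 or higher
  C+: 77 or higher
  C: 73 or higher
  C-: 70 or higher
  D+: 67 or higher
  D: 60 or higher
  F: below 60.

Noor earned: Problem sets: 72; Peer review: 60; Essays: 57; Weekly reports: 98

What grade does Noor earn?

C

Problem sets score 72 ≥ 45: minimum met.
Weighted total:
  Problem sets 72 × 0.28 = 20.16
  Peer review 60 × 0.2 = 12
  Essays 57 × 0.23 = 13.11
  Weekly reports 98 × 0.29 = 28.42
Sum = 73.69
73.69 is ≥ 73 and < 77 → C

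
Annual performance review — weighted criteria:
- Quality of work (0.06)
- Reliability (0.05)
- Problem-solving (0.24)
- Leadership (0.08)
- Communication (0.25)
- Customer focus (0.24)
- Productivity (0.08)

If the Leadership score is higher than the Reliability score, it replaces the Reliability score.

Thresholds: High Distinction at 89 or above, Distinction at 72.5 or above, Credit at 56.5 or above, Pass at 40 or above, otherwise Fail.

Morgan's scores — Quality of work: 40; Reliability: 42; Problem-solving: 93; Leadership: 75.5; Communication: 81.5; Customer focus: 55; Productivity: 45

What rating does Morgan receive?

Leadership (75.5) > Reliability (42), so Reliability counts as 75.5.
Weighted total:
  Quality of work 40 × 0.06 = 2.4
  Reliability 75.5 × 0.05 = 3.775
  Problem-solving 93 × 0.24 = 22.32
  Leadership 75.5 × 0.08 = 6.04
  Communication 81.5 × 0.25 = 20.375
  Customer focus 55 × 0.24 = 13.2
  Productivity 45 × 0.08 = 3.6
Sum = 71.71
71.71 is ≥ 56.5 and < 72.5 → Credit

Credit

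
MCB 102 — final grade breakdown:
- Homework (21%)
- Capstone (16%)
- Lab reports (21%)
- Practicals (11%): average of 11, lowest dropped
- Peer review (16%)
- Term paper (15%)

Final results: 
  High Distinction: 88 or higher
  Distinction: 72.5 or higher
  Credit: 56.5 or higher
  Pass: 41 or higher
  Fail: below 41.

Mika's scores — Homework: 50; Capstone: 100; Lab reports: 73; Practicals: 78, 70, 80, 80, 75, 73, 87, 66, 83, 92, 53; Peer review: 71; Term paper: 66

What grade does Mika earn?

Credit

Practicals: drop 53 → average of remaining 10 = 784/10 = 78.4
Weighted total:
  Homework 50 × 0.21 = 10.5
  Capstone 100 × 0.16 = 16
  Lab reports 73 × 0.21 = 15.33
  Practicals 78.4 × 0.11 = 8.624
  Peer review 71 × 0.16 = 11.36
  Term paper 66 × 0.15 = 9.9
Sum = 71.714
71.714 is ≥ 56.5 and < 72.5 → Credit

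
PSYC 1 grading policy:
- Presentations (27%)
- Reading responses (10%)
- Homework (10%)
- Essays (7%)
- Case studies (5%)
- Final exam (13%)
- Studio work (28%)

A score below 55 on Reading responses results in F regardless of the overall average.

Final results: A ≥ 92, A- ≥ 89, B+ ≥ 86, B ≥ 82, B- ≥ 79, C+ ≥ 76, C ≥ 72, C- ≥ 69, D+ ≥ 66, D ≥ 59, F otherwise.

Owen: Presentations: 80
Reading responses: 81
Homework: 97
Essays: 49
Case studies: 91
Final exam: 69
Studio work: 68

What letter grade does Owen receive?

Reading responses score 81 ≥ 55: minimum met.
Weighted total:
  Presentations 80 × 0.27 = 21.6
  Reading responses 81 × 0.1 = 8.1
  Homework 97 × 0.1 = 9.7
  Essays 49 × 0.07 = 3.43
  Case studies 91 × 0.05 = 4.55
  Final exam 69 × 0.13 = 8.97
  Studio work 68 × 0.28 = 19.04
Sum = 75.39
75.39 is ≥ 72 and < 76 → C

C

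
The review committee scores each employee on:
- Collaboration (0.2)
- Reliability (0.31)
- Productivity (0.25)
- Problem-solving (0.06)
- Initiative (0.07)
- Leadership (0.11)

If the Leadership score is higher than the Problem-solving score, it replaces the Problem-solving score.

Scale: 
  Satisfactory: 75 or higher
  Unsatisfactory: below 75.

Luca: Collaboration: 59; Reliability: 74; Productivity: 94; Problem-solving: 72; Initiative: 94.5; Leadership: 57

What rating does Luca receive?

Leadership (57) ≤ Problem-solving (72), so Problem-solving stays at 72.
Weighted total:
  Collaboration 59 × 0.2 = 11.8
  Reliability 74 × 0.31 = 22.94
  Productivity 94 × 0.25 = 23.5
  Problem-solving 72 × 0.06 = 4.32
  Initiative 94.5 × 0.07 = 6.615
  Leadership 57 × 0.11 = 6.27
Sum = 75.445
75.445 ≥ 75 → Satisfactory

Satisfactory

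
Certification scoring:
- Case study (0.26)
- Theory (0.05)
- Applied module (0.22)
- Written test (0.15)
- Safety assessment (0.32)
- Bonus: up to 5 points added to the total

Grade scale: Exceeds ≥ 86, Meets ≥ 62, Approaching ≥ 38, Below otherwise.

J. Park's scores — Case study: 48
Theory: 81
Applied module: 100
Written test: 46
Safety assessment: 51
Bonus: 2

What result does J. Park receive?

Weighted total:
  Case study 48 × 0.26 = 12.48
  Theory 81 × 0.05 = 4.05
  Applied module 100 × 0.22 = 22
  Written test 46 × 0.15 = 6.9
  Safety assessment 51 × 0.32 = 16.32
Sum = 61.75
Bonus: 61.75 + 2 = 63.75
63.75 is ≥ 62 and < 86 → Meets

Meets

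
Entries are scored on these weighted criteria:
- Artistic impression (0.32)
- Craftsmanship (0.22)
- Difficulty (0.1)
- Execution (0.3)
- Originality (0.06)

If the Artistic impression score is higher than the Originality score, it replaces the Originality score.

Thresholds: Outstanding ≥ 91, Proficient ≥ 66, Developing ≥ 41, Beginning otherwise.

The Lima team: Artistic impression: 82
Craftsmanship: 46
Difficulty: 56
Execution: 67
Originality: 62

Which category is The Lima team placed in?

Artistic impression (82) > Originality (62), so Originality counts as 82.
Weighted total:
  Artistic impression 82 × 0.32 = 26.24
  Craftsmanship 46 × 0.22 = 10.12
  Difficulty 56 × 0.1 = 5.6
  Execution 67 × 0.3 = 20.1
  Originality 82 × 0.06 = 4.92
Sum = 66.98
66.98 is ≥ 66 and < 91 → Proficient

Proficient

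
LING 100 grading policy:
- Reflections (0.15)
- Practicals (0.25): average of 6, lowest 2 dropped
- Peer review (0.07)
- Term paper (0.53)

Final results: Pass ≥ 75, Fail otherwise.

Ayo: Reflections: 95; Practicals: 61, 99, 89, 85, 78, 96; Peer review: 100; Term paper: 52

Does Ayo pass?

Fail

Practicals: drop 61, 78 → average of remaining 4 = 369/4 = 92.25
Weighted total:
  Reflections 95 × 0.15 = 14.25
  Practicals 92.25 × 0.25 = 23.0625
  Peer review 100 × 0.07 = 7
  Term paper 52 × 0.53 = 27.56
Sum = 71.8725
71.8725 < 75 → Fail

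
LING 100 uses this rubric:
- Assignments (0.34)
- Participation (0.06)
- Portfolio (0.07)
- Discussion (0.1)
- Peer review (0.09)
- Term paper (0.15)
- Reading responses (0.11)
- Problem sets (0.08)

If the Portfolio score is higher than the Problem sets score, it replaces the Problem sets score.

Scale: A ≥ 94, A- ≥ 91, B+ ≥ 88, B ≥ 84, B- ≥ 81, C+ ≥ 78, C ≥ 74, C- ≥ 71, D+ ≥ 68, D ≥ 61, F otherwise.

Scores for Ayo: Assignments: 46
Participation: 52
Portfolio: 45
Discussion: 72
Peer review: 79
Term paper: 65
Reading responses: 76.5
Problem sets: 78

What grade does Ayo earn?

F

Portfolio (45) ≤ Problem sets (78), so Problem sets stays at 78.
Weighted total:
  Assignments 46 × 0.34 = 15.64
  Participation 52 × 0.06 = 3.12
  Portfolio 45 × 0.07 = 3.15
  Discussion 72 × 0.1 = 7.2
  Peer review 79 × 0.09 = 7.11
  Term paper 65 × 0.15 = 9.75
  Reading responses 76.5 × 0.11 = 8.415
  Problem sets 78 × 0.08 = 6.24
Sum = 60.625
60.625 < 61 → F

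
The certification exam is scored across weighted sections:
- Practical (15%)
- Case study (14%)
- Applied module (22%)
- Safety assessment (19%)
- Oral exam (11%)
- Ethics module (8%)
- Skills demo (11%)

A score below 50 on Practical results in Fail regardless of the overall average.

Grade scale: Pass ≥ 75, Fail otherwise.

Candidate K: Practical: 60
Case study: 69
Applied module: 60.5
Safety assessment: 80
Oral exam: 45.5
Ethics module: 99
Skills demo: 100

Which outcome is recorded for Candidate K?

Fail

Practical score 60 ≥ 50: minimum met.
Weighted total:
  Practical 60 × 0.15 = 9
  Case study 69 × 0.14 = 9.66
  Applied module 60.5 × 0.22 = 13.31
  Safety assessment 80 × 0.19 = 15.2
  Oral exam 45.5 × 0.11 = 5.005
  Ethics module 99 × 0.08 = 7.92
  Skills demo 100 × 0.11 = 11
Sum = 71.095
71.095 < 75 → Fail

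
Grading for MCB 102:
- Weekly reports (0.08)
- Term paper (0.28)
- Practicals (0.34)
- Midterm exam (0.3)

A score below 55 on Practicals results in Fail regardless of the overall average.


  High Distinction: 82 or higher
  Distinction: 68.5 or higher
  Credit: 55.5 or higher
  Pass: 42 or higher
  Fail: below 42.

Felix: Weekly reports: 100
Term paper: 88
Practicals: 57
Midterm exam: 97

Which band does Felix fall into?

Distinction

Practicals score 57 ≥ 55: minimum met.
Weighted total:
  Weekly reports 100 × 0.08 = 8
  Term paper 88 × 0.28 = 24.64
  Practicals 57 × 0.34 = 19.38
  Midterm exam 97 × 0.3 = 29.1
Sum = 81.12
81.12 is ≥ 68.5 and < 82 → Distinction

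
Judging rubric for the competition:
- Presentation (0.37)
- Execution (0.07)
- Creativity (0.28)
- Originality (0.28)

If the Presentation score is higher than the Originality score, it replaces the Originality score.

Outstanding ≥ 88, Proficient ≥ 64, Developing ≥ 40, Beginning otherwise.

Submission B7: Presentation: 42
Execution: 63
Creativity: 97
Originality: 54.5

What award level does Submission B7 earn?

Presentation (42) ≤ Originality (54.5), so Originality stays at 54.5.
Weighted total:
  Presentation 42 × 0.37 = 15.54
  Execution 63 × 0.07 = 4.41
  Creativity 97 × 0.28 = 27.16
  Originality 54.5 × 0.28 = 15.26
Sum = 62.37
62.37 is ≥ 40 and < 64 → Developing

Developing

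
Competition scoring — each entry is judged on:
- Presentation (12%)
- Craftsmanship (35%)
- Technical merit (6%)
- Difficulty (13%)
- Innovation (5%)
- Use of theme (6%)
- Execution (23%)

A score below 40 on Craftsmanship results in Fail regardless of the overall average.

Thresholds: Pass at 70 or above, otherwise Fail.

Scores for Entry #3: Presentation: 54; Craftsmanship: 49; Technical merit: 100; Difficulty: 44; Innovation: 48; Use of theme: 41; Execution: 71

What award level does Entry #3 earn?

Craftsmanship score 49 ≥ 40: minimum met.
Weighted total:
  Presentation 54 × 0.12 = 6.48
  Craftsmanship 49 × 0.35 = 17.15
  Technical merit 100 × 0.06 = 6
  Difficulty 44 × 0.13 = 5.72
  Innovation 48 × 0.05 = 2.4
  Use of theme 41 × 0.06 = 2.46
  Execution 71 × 0.23 = 16.33
Sum = 56.54
56.54 < 70 → Fail

Fail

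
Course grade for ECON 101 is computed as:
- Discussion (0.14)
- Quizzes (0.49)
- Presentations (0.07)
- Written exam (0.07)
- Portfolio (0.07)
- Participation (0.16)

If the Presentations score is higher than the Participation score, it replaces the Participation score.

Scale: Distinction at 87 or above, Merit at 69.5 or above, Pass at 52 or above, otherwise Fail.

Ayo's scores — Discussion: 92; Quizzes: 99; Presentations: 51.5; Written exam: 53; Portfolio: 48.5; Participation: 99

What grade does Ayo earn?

Distinction

Presentations (51.5) ≤ Participation (99), so Participation stays at 99.
Weighted total:
  Discussion 92 × 0.14 = 12.88
  Quizzes 99 × 0.49 = 48.51
  Presentations 51.5 × 0.07 = 3.605
  Written exam 53 × 0.07 = 3.71
  Portfolio 48.5 × 0.07 = 3.395
  Participation 99 × 0.16 = 15.84
Sum = 87.94
87.94 ≥ 87 → Distinction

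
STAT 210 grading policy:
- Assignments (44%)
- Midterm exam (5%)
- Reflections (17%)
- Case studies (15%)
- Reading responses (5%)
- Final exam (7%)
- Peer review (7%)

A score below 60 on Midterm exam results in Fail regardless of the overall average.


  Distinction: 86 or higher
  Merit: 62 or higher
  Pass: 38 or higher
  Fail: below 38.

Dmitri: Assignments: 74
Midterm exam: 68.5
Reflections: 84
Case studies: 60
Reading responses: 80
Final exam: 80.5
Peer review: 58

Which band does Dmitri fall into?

Midterm exam score 68.5 ≥ 60: minimum met.
Weighted total:
  Assignments 74 × 0.44 = 32.56
  Midterm exam 68.5 × 0.05 = 3.425
  Reflections 84 × 0.17 = 14.28
  Case studies 60 × 0.15 = 9
  Reading responses 80 × 0.05 = 4
  Final exam 80.5 × 0.07 = 5.635
  Peer review 58 × 0.07 = 4.06
Sum = 72.96
72.96 is ≥ 62 and < 86 → Merit

Merit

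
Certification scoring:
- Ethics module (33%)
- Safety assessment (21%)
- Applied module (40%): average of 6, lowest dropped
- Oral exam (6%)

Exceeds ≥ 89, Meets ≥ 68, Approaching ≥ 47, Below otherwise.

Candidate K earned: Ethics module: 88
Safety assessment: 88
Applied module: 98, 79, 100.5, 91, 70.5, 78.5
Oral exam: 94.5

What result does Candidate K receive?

Meets

Applied module: drop 70.5 → average of remaining 5 = 447/5 = 89.4
Weighted total:
  Ethics module 88 × 0.33 = 29.04
  Safety assessment 88 × 0.21 = 18.48
  Applied module 89.4 × 0.4 = 35.76
  Oral exam 94.5 × 0.06 = 5.67
Sum = 88.95
88.95 is ≥ 68 and < 89 → Meets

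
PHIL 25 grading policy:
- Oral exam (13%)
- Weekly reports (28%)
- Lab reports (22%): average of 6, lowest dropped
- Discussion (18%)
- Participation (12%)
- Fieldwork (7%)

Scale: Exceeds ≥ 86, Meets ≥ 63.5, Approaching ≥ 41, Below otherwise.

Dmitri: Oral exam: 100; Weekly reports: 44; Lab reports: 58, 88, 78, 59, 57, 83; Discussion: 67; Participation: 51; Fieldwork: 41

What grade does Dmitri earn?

Approaching

Lab reports: drop 57 → average of remaining 5 = 366/5 = 73.2
Weighted total:
  Oral exam 100 × 0.13 = 13
  Weekly reports 44 × 0.28 = 12.32
  Lab reports 73.2 × 0.22 = 16.104
  Discussion 67 × 0.18 = 12.06
  Participation 51 × 0.12 = 6.12
  Fieldwork 41 × 0.07 = 2.87
Sum = 62.474
62.474 is ≥ 41 and < 63.5 → Approaching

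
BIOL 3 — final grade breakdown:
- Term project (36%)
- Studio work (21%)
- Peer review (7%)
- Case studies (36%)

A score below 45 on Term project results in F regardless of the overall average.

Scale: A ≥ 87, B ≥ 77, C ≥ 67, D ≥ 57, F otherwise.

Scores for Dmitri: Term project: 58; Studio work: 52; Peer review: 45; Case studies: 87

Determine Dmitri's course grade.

D

Term project score 58 ≥ 45: minimum met.
Weighted total:
  Term project 58 × 0.36 = 20.88
  Studio work 52 × 0.21 = 10.92
  Peer review 45 × 0.07 = 3.15
  Case studies 87 × 0.36 = 31.32
Sum = 66.27
66.27 is ≥ 57 and < 67 → D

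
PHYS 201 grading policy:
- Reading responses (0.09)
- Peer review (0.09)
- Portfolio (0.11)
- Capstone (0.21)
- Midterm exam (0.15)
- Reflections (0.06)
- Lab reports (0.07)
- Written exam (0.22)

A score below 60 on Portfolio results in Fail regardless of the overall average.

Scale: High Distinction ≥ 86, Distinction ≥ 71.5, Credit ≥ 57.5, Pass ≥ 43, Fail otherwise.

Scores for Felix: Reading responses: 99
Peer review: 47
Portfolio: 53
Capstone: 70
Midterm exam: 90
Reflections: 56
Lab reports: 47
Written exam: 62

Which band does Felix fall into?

Fail

Portfolio score 53 < 60: minimum not met.
Weighted total:
  Reading responses 99 × 0.09 = 8.91
  Peer review 47 × 0.09 = 4.23
  Portfolio 53 × 0.11 = 5.83
  Capstone 70 × 0.21 = 14.7
  Midterm exam 90 × 0.15 = 13.5
  Reflections 56 × 0.06 = 3.36
  Lab reports 47 × 0.07 = 3.29
  Written exam 62 × 0.22 = 13.64
Sum = 67.46
Because the Portfolio minimum was not met, the result is Fail.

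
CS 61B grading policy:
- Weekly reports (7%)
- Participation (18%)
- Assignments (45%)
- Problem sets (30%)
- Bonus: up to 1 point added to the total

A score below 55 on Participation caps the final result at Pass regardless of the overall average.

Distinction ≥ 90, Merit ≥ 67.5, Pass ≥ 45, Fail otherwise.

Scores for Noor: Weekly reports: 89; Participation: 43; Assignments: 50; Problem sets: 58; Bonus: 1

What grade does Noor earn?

Pass

Participation score 43 < 55: minimum not met.
Weighted total:
  Weekly reports 89 × 0.07 = 6.23
  Participation 43 × 0.18 = 7.74
  Assignments 50 × 0.45 = 22.5
  Problem sets 58 × 0.3 = 17.4
Sum = 53.87
Bonus: 53.87 + 1 = 54.87
54.87 would be Pass; cap at Pass applies → Pass.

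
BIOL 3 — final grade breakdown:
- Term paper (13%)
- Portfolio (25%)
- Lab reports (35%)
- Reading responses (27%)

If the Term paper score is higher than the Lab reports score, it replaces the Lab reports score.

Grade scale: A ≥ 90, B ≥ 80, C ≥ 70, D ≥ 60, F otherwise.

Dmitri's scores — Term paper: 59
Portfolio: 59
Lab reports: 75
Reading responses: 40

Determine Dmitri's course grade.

Term paper (59) ≤ Lab reports (75), so Lab reports stays at 75.
Weighted total:
  Term paper 59 × 0.13 = 7.67
  Portfolio 59 × 0.25 = 14.75
  Lab reports 75 × 0.35 = 26.25
  Reading responses 40 × 0.27 = 10.8
Sum = 59.47
59.47 < 60 → F

F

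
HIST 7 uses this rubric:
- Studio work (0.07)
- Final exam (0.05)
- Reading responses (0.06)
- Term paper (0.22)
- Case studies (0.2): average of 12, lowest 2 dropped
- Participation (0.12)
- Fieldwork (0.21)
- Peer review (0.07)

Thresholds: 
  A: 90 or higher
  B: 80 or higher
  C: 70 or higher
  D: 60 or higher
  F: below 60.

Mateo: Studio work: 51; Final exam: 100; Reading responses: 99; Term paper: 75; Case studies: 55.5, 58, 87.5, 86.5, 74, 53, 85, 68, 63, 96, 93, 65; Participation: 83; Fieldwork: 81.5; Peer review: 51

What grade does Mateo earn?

C

Case studies: drop 53, 55.5 → average of remaining 10 = 776/10 = 77.6
Weighted total:
  Studio work 51 × 0.07 = 3.57
  Final exam 100 × 0.05 = 5
  Reading responses 99 × 0.06 = 5.94
  Term paper 75 × 0.22 = 16.5
  Case studies 77.6 × 0.2 = 15.52
  Participation 83 × 0.12 = 9.96
  Fieldwork 81.5 × 0.21 = 17.115
  Peer review 51 × 0.07 = 3.57
Sum = 77.175
77.175 is ≥ 70 and < 80 → C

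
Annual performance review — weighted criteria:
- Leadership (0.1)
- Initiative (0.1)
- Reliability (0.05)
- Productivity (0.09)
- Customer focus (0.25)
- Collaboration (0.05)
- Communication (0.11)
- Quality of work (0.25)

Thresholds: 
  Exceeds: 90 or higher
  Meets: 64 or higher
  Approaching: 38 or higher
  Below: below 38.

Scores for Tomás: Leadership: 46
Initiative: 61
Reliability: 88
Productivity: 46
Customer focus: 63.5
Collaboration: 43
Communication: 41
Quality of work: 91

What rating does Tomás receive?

Weighted total:
  Leadership 46 × 0.1 = 4.6
  Initiative 61 × 0.1 = 6.1
  Reliability 88 × 0.05 = 4.4
  Productivity 46 × 0.09 = 4.14
  Customer focus 63.5 × 0.25 = 15.875
  Collaboration 43 × 0.05 = 2.15
  Communication 41 × 0.11 = 4.51
  Quality of work 91 × 0.25 = 22.75
Sum = 64.525
64.525 is ≥ 64 and < 90 → Meets

Meets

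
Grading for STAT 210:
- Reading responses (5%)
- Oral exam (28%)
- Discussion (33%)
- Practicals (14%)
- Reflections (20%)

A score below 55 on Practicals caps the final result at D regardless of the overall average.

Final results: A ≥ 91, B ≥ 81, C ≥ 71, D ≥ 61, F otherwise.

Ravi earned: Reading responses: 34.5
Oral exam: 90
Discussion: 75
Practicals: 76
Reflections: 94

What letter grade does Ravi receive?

Practicals score 76 ≥ 55: minimum met.
Weighted total:
  Reading responses 34.5 × 0.05 = 1.725
  Oral exam 90 × 0.28 = 25.2
  Discussion 75 × 0.33 = 24.75
  Practicals 76 × 0.14 = 10.64
  Reflections 94 × 0.2 = 18.8
Sum = 81.115
81.115 is ≥ 81 and < 91 → B

B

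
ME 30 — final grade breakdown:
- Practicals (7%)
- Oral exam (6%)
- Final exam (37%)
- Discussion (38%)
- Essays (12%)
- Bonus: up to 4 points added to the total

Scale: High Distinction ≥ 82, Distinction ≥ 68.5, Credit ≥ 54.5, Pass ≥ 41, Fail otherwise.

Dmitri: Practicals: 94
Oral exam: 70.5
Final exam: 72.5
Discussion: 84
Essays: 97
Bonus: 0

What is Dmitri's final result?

Distinction

Weighted total:
  Practicals 94 × 0.07 = 6.58
  Oral exam 70.5 × 0.06 = 4.23
  Final exam 72.5 × 0.37 = 26.825
  Discussion 84 × 0.38 = 31.92
  Essays 97 × 0.12 = 11.64
Sum = 81.195
Bonus: 81.195 + 0 = 81.195
81.195 is ≥ 68.5 and < 82 → Distinction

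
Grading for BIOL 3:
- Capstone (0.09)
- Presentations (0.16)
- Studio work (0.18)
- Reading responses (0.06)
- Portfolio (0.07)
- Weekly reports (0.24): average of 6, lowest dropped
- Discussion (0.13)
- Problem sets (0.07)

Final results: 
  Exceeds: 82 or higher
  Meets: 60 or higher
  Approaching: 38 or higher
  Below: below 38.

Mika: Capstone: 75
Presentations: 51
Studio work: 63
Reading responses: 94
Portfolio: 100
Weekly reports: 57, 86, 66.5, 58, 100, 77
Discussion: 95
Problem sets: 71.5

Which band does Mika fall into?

Weekly reports: drop 57 → average of remaining 5 = 387.5/5 = 77.5
Weighted total:
  Capstone 75 × 0.09 = 6.75
  Presentations 51 × 0.16 = 8.16
  Studio work 63 × 0.18 = 11.34
  Reading responses 94 × 0.06 = 5.64
  Portfolio 100 × 0.07 = 7
  Weekly reports 77.5 × 0.24 = 18.6
  Discussion 95 × 0.13 = 12.35
  Problem sets 71.5 × 0.07 = 5.005
Sum = 74.845
74.845 is ≥ 60 and < 82 → Meets

Meets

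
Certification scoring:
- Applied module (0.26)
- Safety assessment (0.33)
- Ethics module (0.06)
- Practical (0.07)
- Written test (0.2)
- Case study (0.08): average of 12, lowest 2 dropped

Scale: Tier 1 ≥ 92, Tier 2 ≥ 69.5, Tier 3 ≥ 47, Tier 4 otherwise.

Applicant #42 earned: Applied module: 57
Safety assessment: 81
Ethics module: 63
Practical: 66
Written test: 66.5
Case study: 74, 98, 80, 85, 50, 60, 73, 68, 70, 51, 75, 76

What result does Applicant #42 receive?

Case study: drop 50, 51 → average of remaining 10 = 759/10 = 75.9
Weighted total:
  Applied module 57 × 0.26 = 14.82
  Safety assessment 81 × 0.33 = 26.73
  Ethics module 63 × 0.06 = 3.78
  Practical 66 × 0.07 = 4.62
  Written test 66.5 × 0.2 = 13.3
  Case study 75.9 × 0.08 = 6.072
Sum = 69.322
69.322 is ≥ 47 and < 69.5 → Tier 3

Tier 3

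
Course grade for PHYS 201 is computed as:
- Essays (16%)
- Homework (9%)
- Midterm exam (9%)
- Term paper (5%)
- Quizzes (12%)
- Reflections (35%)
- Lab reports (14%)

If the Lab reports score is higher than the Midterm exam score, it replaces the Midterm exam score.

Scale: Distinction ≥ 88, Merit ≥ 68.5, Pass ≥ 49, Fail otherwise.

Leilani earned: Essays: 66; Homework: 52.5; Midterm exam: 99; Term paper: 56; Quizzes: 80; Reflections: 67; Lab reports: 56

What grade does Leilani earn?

Pass

Lab reports (56) ≤ Midterm exam (99), so Midterm exam stays at 99.
Weighted total:
  Essays 66 × 0.16 = 10.56
  Homework 52.5 × 0.09 = 4.725
  Midterm exam 99 × 0.09 = 8.91
  Term paper 56 × 0.05 = 2.8
  Quizzes 80 × 0.12 = 9.6
  Reflections 67 × 0.35 = 23.45
  Lab reports 56 × 0.14 = 7.84
Sum = 67.885
67.885 is ≥ 49 and < 68.5 → Pass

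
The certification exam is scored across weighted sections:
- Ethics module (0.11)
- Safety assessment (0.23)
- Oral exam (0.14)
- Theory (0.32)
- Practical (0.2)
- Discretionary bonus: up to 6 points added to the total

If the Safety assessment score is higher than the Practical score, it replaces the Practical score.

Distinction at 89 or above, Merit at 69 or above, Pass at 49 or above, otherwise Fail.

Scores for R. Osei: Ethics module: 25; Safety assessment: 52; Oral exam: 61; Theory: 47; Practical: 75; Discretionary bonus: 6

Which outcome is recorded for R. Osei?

Pass

Safety assessment (52) ≤ Practical (75), so Practical stays at 75.
Weighted total:
  Ethics module 25 × 0.11 = 2.75
  Safety assessment 52 × 0.23 = 11.96
  Oral exam 61 × 0.14 = 8.54
  Theory 47 × 0.32 = 15.04
  Practical 75 × 0.2 = 15
Sum = 53.29
Discretionary bonus: 53.29 + 6 = 59.29
59.29 is ≥ 49 and < 69 → Pass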